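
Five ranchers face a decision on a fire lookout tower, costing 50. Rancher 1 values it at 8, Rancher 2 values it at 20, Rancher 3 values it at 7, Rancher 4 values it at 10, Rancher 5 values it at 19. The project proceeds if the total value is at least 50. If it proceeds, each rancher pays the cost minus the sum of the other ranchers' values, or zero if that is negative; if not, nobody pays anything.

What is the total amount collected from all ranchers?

11

Total value 64 ≥ cost 50, so it is built.
Rancher 1: others sum to 56; max(0, 50 - 56) = 0.
Rancher 2: others sum to 44; max(0, 50 - 44) = 6.
Rancher 3: others sum to 57; max(0, 50 - 57) = 0.
Rancher 4: others sum to 54; max(0, 50 - 54) = 0.
Rancher 5: others sum to 45; max(0, 50 - 45) = 5.
Total collected = 0 + 6 + 0 + 0 + 5 = 11.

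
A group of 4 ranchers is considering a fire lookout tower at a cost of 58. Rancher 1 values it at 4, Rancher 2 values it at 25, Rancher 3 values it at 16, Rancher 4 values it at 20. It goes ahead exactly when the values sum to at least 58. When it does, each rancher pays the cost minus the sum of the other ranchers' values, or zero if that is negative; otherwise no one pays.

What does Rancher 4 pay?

Total value 65 ≥ cost 58, so the project is built.
The other ranchers' values sum to 45.
Cost minus that sum is 58 - 45 = 13.

13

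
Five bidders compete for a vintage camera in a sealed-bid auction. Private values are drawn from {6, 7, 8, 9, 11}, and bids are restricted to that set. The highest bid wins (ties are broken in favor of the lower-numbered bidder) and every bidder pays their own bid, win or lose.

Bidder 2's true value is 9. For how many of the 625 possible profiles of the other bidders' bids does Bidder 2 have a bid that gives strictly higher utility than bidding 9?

Others bid (6, 6, 6, 6): truth gives 0; bid 7 gives 2 > 0. Violating.
Others bid (6, 6, 6, 7): truth gives 0; bid 7 gives 2 > 0. Violating.
Others bid (6, 6, 6, 8): truth gives 0; bid 8 gives 1 > 0. Violating.
Others bid (6, 6, 6, 11): truth gives -9; bid 11 gives -2 > -9. Violating.
Others bid (6, 6, 6, 9): truth gives 0; no alternative beats it.
Others bid (6, 6, 7, 9): truth gives 0; no alternative beats it.
(Checking all 625 profiles: 487 have a profitable deviation, 138 do not.)

487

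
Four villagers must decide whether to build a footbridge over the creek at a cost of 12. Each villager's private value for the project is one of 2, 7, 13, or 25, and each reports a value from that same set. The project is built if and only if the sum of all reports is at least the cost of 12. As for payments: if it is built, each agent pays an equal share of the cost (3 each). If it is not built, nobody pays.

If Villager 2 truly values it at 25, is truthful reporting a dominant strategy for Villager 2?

Check each profile of the others' reports and compare truth against every alternative report.
Others report (2, 2, 2): truth gives 22, best alternative gives 22.
Others report (2, 2, 7): truth gives 22, best alternative gives 22.
Others report (2, 2, 13): truth gives 22, best alternative gives 22.
Others report (2, 2, 25): truth gives 22, best alternative gives 22.
Others report (2, 7, 2): truth gives 22, best alternative gives 22.
Others report (2, 7, 7): truth gives 22, best alternative gives 22.
(Remaining 58 profiles checked similarly; truth is weakly best in each.)
In every case the truthful report is at least as good as any alternative, so it is a dominant strategy.

Yes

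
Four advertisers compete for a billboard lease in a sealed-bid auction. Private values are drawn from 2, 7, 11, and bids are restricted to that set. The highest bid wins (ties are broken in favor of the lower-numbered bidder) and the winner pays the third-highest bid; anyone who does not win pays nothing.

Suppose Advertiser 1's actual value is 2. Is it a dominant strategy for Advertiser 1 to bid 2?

Check each profile of the others' bids and compare truth against every alternative bid.
Others bid (2, 7, 7): truth gives 0, best alternative gives -5.
Others bid (7, 2, 7): truth gives 0, best alternative gives -5.
Others bid (7, 7, 2): truth gives 0, best alternative gives -5.
Others bid (7, 7, 7): truth gives 0, best alternative gives -5.
Others bid (2, 2, 2): truth gives 0, best alternative gives 0.
Others bid (2, 2, 7): truth gives 0, best alternative gives 0.
(Remaining 21 profiles checked similarly; truth is weakly best in each.)
In every case the truthful bid is at least as good as any alternative, so it is a dominant strategy.

Yes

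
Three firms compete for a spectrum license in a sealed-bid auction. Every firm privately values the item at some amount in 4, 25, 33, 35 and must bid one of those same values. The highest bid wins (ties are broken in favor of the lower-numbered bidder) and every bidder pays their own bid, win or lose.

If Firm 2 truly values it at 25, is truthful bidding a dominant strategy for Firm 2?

Consider the case where Firm 1 bids 4 and Firm 3 bids 33.
Truthful bid 25: loses but pays 25, utility -25.
Bid 4 instead: loses but pays 4, utility -4.
Since -4 > -25, bidding 4 is strictly better here, so truthful bidding is not dominant.

No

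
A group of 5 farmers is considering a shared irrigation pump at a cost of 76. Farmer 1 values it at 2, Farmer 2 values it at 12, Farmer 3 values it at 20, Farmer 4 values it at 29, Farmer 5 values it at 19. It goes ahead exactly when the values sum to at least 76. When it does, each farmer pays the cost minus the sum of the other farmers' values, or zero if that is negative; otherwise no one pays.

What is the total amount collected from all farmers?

Total value 82 ≥ cost 76, so it is built.
Farmer 1: others sum to 80; max(0, 76 - 80) = 0.
Farmer 2: others sum to 70; max(0, 76 - 70) = 6.
Farmer 3: others sum to 62; max(0, 76 - 62) = 14.
Farmer 4: others sum to 53; max(0, 76 - 53) = 23.
Farmer 5: others sum to 63; max(0, 76 - 63) = 13.
Total collected = 0 + 6 + 14 + 23 + 13 = 56.

56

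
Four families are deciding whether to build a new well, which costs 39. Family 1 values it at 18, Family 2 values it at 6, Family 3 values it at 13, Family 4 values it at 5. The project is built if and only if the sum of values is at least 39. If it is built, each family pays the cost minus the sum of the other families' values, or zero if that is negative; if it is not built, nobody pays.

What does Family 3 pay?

10

Total value 42 ≥ cost 39, so the project is built.
The other families' values sum to 29.
Cost minus that sum is 39 - 29 = 10.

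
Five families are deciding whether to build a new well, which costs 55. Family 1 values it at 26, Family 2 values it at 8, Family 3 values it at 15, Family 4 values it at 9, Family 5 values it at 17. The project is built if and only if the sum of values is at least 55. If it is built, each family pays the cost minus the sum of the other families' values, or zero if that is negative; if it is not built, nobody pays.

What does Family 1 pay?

6

Total value 75 ≥ cost 55, so the project is built.
The other families' values sum to 49.
Cost minus that sum is 55 - 49 = 6.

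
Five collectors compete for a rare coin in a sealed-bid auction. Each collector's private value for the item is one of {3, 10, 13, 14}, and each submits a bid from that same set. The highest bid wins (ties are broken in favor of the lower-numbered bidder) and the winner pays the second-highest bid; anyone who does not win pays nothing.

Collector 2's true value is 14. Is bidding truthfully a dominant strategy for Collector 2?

Check each profile of the others' bids and compare truth against every alternative bid.
Others bid (13, 3, 3, 3): truth gives 1, best alternative gives 0.
Others bid (13, 3, 3, 10): truth gives 1, best alternative gives 0.
Others bid (13, 3, 3, 13): truth gives 1, best alternative gives 0.
Others bid (13, 3, 10, 3): truth gives 1, best alternative gives 0.
Others bid (13, 3, 10, 10): truth gives 1, best alternative gives 0.
Others bid (13, 3, 10, 13): truth gives 1, best alternative gives 0.
(Remaining 250 profiles checked similarly; truth is weakly best in each.)
In every case the truthful bid is at least as good as any alternative, so it is a dominant strategy.

Yes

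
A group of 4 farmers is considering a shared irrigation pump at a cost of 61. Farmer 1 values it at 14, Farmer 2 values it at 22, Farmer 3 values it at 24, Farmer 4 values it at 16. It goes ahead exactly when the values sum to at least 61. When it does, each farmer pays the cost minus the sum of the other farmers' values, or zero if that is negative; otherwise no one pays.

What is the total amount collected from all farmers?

17

Total value 76 ≥ cost 61, so it is built.
Farmer 1: others sum to 62; max(0, 61 - 62) = 0.
Farmer 2: others sum to 54; max(0, 61 - 54) = 7.
Farmer 3: others sum to 52; max(0, 61 - 52) = 9.
Farmer 4: others sum to 60; max(0, 61 - 60) = 1.
Total collected = 0 + 7 + 9 + 1 = 17.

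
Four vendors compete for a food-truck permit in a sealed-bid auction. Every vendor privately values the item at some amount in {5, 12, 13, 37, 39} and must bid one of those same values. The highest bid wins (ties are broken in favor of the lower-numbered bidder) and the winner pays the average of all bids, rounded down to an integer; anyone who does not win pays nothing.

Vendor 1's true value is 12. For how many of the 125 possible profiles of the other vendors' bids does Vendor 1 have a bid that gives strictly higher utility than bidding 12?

Others bid (5, 5, 5): truth gives 6; bid 5 gives 7 > 6. Violating.
Others bid (5, 5, 13): truth gives 0; bid 13 gives 3 > 0. Violating.
Others bid (5, 12, 13): truth gives 0; bid 13 gives 2 > 0. Violating.
Others bid (5, 13, 5): truth gives 0; bid 13 gives 3 > 0. Violating.
Others bid (5, 5, 12): truth gives 4; no alternative beats it.
Others bid (5, 5, 37): truth gives 0; no alternative beats it.
(Checking all 125 profiles: 13 have a profitable deviation, 112 do not.)

13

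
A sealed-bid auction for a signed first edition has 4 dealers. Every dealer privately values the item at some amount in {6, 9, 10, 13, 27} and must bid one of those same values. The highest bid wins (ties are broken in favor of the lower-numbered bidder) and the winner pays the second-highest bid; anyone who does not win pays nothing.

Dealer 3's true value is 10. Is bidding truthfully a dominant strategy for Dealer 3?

Check each profile of the others' bids and compare truth against every alternative bid.
Others bid (6, 6, 6): truth gives 4, best alternative gives 4.
Others bid (6, 6, 9): truth gives 1, best alternative gives 1.
Others bid (6, 9, 6): truth gives 1, best alternative gives 1.
Others bid (6, 9, 9): truth gives 1, best alternative gives 1.
Others bid (9, 6, 6): truth gives 1, best alternative gives 1.
Others bid (9, 6, 9): truth gives 1, best alternative gives 1.
(Remaining 119 profiles checked similarly; truth is weakly best in each.)
In every case the truthful bid is at least as good as any alternative, so it is a dominant strategy.

Yes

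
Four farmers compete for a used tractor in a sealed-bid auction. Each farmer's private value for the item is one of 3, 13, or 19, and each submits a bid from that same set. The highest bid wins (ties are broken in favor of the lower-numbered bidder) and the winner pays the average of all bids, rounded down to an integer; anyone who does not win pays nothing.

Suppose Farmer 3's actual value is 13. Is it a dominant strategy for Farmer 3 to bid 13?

Consider the case where Farmer 1 bids 3, Farmer 2 bids 3 and Farmer 4 bids 19.
Truthful bid 13: loses, pays 0, utility 0.
Bid 19 instead: wins, pays 11, utility 13 - 11 = 2.
Since 2 > 0, bidding 19 is strictly better here, so truthful bidding is not dominant.

No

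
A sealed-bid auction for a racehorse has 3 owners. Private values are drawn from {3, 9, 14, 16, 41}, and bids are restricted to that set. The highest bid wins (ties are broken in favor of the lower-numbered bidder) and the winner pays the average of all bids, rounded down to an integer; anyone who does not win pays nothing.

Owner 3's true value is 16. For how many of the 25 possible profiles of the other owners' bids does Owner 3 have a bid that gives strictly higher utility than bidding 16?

4

Others bid (3, 3): truth gives 9; bid 9 gives 11 > 9. Violating.
Others bid (3, 9): truth gives 7; bid 14 gives 8 > 7. Violating.
Others bid (9, 3): truth gives 7; bid 14 gives 8 > 7. Violating.
Others bid (9, 9): truth gives 5; bid 14 gives 6 > 5. Violating.
Others bid (3, 14): truth gives 5; no alternative beats it.
Others bid (3, 16): truth gives 0; no alternative beats it.
(Checking all 25 profiles: 4 have a profitable deviation, 21 do not.)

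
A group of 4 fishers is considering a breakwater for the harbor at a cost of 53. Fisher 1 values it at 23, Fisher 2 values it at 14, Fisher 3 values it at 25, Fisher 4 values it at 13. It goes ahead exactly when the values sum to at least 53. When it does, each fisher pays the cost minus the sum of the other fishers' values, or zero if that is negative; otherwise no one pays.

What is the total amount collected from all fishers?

4

Total value 75 ≥ cost 53, so it is built.
Fisher 1: others sum to 52; max(0, 53 - 52) = 1.
Fisher 2: others sum to 61; max(0, 53 - 61) = 0.
Fisher 3: others sum to 50; max(0, 53 - 50) = 3.
Fisher 4: others sum to 62; max(0, 53 - 62) = 0.
Total collected = 1 + 0 + 3 + 0 = 4.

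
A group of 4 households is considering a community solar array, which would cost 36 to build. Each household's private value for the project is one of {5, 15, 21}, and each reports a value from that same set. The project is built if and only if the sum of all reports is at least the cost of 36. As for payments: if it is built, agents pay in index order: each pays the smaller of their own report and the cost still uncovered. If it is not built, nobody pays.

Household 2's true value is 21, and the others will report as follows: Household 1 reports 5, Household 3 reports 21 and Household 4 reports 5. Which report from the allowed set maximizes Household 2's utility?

Report 5: project built, pays 5, utility 21 - 5 = 16.
Report 15: project built, pays 15, utility 21 - 15 = 6.
Report 21: project built, pays 21, utility 21 - 21 = 0.
The best choice is 5 with utility 16.

5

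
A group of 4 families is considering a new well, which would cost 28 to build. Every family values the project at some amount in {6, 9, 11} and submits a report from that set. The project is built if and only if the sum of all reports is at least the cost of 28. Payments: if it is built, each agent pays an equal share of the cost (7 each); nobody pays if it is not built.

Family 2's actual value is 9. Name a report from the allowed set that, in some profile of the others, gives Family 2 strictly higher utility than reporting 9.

11

Suppose Family 1 reports 6, Family 3 reports 6 and Family 4 reports 6.
Report 9: project not built, utility 0.
Report 11: project built, pays 7, utility 9 - 7 = 2.
So reporting 11 beats truth here (2 > 0).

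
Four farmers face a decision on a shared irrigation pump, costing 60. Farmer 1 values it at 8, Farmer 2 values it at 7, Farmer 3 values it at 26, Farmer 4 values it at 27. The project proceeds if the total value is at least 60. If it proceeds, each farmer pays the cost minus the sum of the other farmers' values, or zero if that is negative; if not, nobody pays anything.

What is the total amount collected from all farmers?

Total value 68 ≥ cost 60, so it is built.
Farmer 1: others sum to 60; max(0, 60 - 60) = 0.
Farmer 2: others sum to 61; max(0, 60 - 61) = 0.
Farmer 3: others sum to 42; max(0, 60 - 42) = 18.
Farmer 4: others sum to 41; max(0, 60 - 41) = 19.
Total collected = 0 + 0 + 18 + 19 = 37.

37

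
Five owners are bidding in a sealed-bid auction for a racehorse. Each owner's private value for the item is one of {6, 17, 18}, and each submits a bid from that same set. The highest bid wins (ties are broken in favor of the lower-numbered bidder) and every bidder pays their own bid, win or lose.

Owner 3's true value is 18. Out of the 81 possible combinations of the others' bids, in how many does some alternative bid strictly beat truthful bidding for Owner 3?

49

Others bid (6, 6, 6, 6): truth gives 0; bid 17 gives 1 > 0. Violating.
Others bid (6, 6, 6, 17): truth gives 0; bid 17 gives 1 > 0. Violating.
Others bid (6, 6, 17, 6): truth gives 0; bid 17 gives 1 > 0. Violating.
Others bid (6, 6, 17, 17): truth gives 0; bid 17 gives 1 > 0. Violating.
Others bid (6, 6, 6, 18): truth gives 0; no alternative beats it.
Others bid (6, 6, 17, 18): truth gives 0; no alternative beats it.
(Checking all 81 profiles: 49 have a profitable deviation, 32 do not.)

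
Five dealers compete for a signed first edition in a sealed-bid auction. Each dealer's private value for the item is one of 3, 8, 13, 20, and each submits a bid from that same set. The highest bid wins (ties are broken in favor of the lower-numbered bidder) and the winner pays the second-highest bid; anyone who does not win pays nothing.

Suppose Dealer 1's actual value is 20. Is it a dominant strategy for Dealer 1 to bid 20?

Yes

Check each profile of the others' bids and compare truth against every alternative bid.
Others bid (3, 3, 3, 3): truth gives 17, best alternative gives 17.
Others bid (3, 3, 3, 8): truth gives 12, best alternative gives 12.
Others bid (3, 3, 8, 3): truth gives 12, best alternative gives 12.
Others bid (3, 3, 8, 8): truth gives 12, best alternative gives 12.
Others bid (3, 8, 3, 3): truth gives 12, best alternative gives 12.
Others bid (3, 8, 3, 8): truth gives 12, best alternative gives 12.
(Remaining 250 profiles checked similarly; truth is weakly best in each.)
In every case the truthful bid is at least as good as any alternative, so it is a dominant strategy.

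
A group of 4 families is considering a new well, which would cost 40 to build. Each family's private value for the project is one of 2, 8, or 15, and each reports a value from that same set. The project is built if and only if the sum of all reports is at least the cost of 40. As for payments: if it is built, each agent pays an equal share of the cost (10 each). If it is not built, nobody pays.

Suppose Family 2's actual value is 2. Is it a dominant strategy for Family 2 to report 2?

Yes

Check each profile of the others' reports and compare truth against every alternative report.
Others report (2, 15, 15): truth gives 0, best alternative gives -8.
Others report (15, 2, 15): truth gives 0, best alternative gives -8.
Others report (15, 15, 2): truth gives 0, best alternative gives -8.
Others report (8, 15, 15): truth gives -8, best alternative gives -8.
Others report (15, 8, 15): truth gives -8, best alternative gives -8.
Others report (15, 15, 8): truth gives -8, best alternative gives -8.
(Remaining 21 profiles checked similarly; truth is weakly best in each.)
In every case the truthful report is at least as good as any alternative, so it is a dominant strategy.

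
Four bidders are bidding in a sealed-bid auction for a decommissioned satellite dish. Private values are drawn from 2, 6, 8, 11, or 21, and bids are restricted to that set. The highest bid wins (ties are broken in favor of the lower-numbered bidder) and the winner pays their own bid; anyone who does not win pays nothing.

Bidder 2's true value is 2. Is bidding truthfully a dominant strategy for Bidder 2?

Yes

Check each profile of the others' bids and compare truth against every alternative bid.
Others bid (2, 2, 2): truth gives 0, best alternative gives -4.
Others bid (2, 2, 6): truth gives 0, best alternative gives -4.
Others bid (2, 6, 2): truth gives 0, best alternative gives -4.
Others bid (2, 6, 6): truth gives 0, best alternative gives -4.
Others bid (2, 2, 8): truth gives 0, best alternative gives 0.
Others bid (2, 2, 11): truth gives 0, best alternative gives 0.
(Remaining 119 profiles checked similarly; truth is weakly best in each.)
In every case the truthful bid is at least as good as any alternative, so it is a dominant strategy.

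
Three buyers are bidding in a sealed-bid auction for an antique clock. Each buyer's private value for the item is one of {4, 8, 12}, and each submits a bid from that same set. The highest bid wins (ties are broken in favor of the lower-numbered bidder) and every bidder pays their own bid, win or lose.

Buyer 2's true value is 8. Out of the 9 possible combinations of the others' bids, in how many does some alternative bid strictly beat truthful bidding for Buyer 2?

Others bid (4, 12): truth gives -8; bid 4 gives -4 > -8. Violating.
Others bid (8, 4): truth gives -8; bid 4 gives -4 > -8. Violating.
Others bid (8, 8): truth gives -8; bid 4 gives -4 > -8. Violating.
Others bid (8, 12): truth gives -8; bid 4 gives -4 > -8. Violating.
Others bid (4, 4): truth gives 0; no alternative beats it.
Others bid (4, 8): truth gives 0; no alternative beats it.
(Checking all 9 profiles: 7 have a profitable deviation, 2 do not.)

7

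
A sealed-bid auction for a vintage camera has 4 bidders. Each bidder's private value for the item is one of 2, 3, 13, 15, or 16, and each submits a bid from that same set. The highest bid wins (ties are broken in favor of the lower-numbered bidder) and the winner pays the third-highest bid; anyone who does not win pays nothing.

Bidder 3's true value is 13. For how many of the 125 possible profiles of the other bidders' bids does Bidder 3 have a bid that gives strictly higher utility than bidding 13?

Others bid (2, 2, 15): truth gives 0; bid 15 gives 11 > 0. Violating.
Others bid (2, 2, 16): truth gives 0; bid 16 gives 11 > 0. Violating.
Others bid (2, 3, 15): truth gives 0; bid 15 gives 10 > 0. Violating.
Others bid (2, 3, 16): truth gives 0; bid 16 gives 10 > 0. Violating.
Others bid (2, 2, 2): truth gives 11; no alternative beats it.
Others bid (2, 2, 3): truth gives 11; no alternative beats it.
(Checking all 125 profiles: 24 have a profitable deviation, 101 do not.)

24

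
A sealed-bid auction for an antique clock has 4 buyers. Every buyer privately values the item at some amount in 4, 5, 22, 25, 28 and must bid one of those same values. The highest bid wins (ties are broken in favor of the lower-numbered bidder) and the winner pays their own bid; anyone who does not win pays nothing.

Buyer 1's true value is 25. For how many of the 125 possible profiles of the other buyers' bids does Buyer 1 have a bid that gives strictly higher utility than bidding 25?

Others bid (4, 4, 4): truth gives 0; bid 4 gives 21 > 0. Violating.
Others bid (4, 4, 5): truth gives 0; bid 5 gives 20 > 0. Violating.
Others bid (4, 4, 22): truth gives 0; bid 22 gives 3 > 0. Violating.
Others bid (4, 5, 4): truth gives 0; bid 5 gives 20 > 0. Violating.
Others bid (4, 4, 25): truth gives 0; no alternative beats it.
Others bid (4, 4, 28): truth gives 0; no alternative beats it.
(Checking all 125 profiles: 27 have a profitable deviation, 98 do not.)

27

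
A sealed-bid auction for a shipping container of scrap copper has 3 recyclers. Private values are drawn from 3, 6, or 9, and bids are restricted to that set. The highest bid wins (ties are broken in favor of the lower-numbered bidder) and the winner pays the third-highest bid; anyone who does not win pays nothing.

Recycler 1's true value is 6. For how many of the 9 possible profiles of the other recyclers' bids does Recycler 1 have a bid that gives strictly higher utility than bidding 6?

2

Others bid (3, 9): truth gives 0; bid 9 gives 3 > 0. Violating.
Others bid (9, 3): truth gives 0; bid 9 gives 3 > 0. Violating.
Others bid (3, 3): truth gives 3; no alternative beats it.
Others bid (3, 6): truth gives 3; no alternative beats it.
(Checking all 9 profiles: 2 have a profitable deviation, 7 do not.)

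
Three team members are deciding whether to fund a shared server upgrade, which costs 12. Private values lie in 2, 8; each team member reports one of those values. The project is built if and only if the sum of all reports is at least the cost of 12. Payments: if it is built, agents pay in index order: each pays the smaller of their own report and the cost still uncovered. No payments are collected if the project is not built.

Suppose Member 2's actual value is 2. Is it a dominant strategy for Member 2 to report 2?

Yes

Check each profile of the others' reports and compare truth against every alternative report.
Others report (2, 2): truth gives 0, best alternative gives -6.
Others report (2, 8): truth gives 0, best alternative gives -6.
Others report (8, 2): truth gives 0, best alternative gives -2.
Others report (8, 8): truth gives 0, best alternative gives -2.
In every case the truthful report is at least as good as any alternative, so it is a dominant strategy.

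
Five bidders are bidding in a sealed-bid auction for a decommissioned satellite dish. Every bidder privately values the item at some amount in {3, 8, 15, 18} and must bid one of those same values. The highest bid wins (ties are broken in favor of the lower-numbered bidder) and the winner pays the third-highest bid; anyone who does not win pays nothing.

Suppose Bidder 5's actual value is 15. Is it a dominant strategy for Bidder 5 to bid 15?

Consider the case where Bidder 1 bids 3, Bidder 2 bids 3, Bidder 3 bids 3 and Bidder 4 bids 15.
Truthful bid 15: loses, pays 0, utility 0.
Bid 18 instead: wins, pays 3, utility 15 - 3 = 12.
Since 12 > 0, bidding 18 is strictly better here, so truthful bidding is not dominant.

No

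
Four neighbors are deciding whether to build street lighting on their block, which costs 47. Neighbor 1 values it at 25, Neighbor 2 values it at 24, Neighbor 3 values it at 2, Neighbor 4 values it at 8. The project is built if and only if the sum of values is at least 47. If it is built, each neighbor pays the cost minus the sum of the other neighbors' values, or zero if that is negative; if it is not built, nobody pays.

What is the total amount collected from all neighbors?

Total value 59 ≥ cost 47, so it is built.
Neighbor 1: others sum to 34; max(0, 47 - 34) = 13.
Neighbor 2: others sum to 35; max(0, 47 - 35) = 12.
Neighbor 3: others sum to 57; max(0, 47 - 57) = 0.
Neighbor 4: others sum to 51; max(0, 47 - 51) = 0.
Total collected = 13 + 12 + 0 + 0 = 25.

25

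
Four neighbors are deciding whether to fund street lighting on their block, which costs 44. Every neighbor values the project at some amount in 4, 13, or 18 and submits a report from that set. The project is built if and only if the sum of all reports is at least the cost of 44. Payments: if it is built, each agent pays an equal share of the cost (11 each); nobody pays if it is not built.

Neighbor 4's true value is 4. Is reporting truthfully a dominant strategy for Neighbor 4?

Yes

Check each profile of the others' reports and compare truth against every alternative report.
Others report (4, 13, 18): truth gives 0, best alternative gives -7.
Others report (4, 18, 13): truth gives 0, best alternative gives -7.
Others report (13, 4, 18): truth gives 0, best alternative gives -7.
Others report (13, 13, 13): truth gives 0, best alternative gives -7.
Others report (13, 18, 4): truth gives 0, best alternative gives -7.
Others report (18, 4, 13): truth gives 0, best alternative gives -7.
(Remaining 21 profiles checked similarly; truth is weakly best in each.)
In every case the truthful report is at least as good as any alternative, so it is a dominant strategy.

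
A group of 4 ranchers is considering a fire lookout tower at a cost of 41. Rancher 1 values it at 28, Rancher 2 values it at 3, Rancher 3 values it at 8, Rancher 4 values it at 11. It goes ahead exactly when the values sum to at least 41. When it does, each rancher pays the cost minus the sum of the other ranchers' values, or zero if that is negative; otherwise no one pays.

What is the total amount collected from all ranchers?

Total value 50 ≥ cost 41, so it is built.
Rancher 1: others sum to 22; max(0, 41 - 22) = 19.
Rancher 2: others sum to 47; max(0, 41 - 47) = 0.
Rancher 3: others sum to 42; max(0, 41 - 42) = 0.
Rancher 4: others sum to 39; max(0, 41 - 39) = 2.
Total collected = 19 + 0 + 0 + 2 = 21.

21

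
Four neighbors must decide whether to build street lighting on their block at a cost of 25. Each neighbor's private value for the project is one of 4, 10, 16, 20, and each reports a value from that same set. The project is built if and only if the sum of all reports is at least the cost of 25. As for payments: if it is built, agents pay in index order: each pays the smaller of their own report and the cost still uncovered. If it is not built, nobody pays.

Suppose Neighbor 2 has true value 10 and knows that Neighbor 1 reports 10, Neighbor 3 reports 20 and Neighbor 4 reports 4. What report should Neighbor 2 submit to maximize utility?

4

Report 4: project built, pays 4, utility 10 - 4 = 6.
Report 10: project built, pays 10, utility 10 - 10 = 0.
Report 16: project built, pays 15, utility 10 - 15 = -5.
Report 20: project built, pays 15, utility 10 - 15 = -5.
The best choice is 4 with utility 6.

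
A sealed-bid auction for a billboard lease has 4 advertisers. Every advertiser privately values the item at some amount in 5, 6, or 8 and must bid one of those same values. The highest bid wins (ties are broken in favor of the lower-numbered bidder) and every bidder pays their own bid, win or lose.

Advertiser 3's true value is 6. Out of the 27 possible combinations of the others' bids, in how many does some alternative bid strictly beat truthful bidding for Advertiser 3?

Others bid (5, 5, 8): truth gives -6; bid 8 gives -2 > -6. Violating.
Others bid (5, 6, 5): truth gives -6; bid 8 gives -2 > -6. Violating.
Others bid (5, 6, 6): truth gives -6; bid 8 gives -2 > -6. Violating.
Others bid (5, 6, 8): truth gives -6; bid 8 gives -2 > -6. Violating.
Others bid (5, 5, 5): truth gives 0; no alternative beats it.
Others bid (5, 5, 6): truth gives 0; no alternative beats it.
(Checking all 27 profiles: 25 have a profitable deviation, 2 do not.)

25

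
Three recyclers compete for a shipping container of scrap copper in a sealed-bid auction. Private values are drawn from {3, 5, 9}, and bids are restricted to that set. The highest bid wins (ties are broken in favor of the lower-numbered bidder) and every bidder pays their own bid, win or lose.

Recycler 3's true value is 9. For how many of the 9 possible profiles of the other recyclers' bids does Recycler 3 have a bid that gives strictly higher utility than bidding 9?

6

Others bid (3, 3): truth gives 0; bid 5 gives 4 > 0. Violating.
Others bid (3, 9): truth gives -9; bid 3 gives -3 > -9. Violating.
Others bid (5, 9): truth gives -9; bid 3 gives -3 > -9. Violating.
Others bid (9, 3): truth gives -9; bid 3 gives -3 > -9. Violating.
Others bid (3, 5): truth gives 0; no alternative beats it.
Others bid (5, 3): truth gives 0; no alternative beats it.
(Checking all 9 profiles: 6 have a profitable deviation, 3 do not.)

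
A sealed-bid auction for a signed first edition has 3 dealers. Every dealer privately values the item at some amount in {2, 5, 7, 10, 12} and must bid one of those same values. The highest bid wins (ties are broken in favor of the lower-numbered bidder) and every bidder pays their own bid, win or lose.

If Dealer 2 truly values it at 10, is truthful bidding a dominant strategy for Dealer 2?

No

Consider the case where Dealer 1 bids 2 and Dealer 3 bids 2.
Truthful bid 10: wins, pays 10, utility 10 - 10 = 0.
Bid 5 instead: wins, pays 5, utility 10 - 5 = 5.
Since 5 > 0, bidding 5 is strictly better here, so truthful bidding is not dominant.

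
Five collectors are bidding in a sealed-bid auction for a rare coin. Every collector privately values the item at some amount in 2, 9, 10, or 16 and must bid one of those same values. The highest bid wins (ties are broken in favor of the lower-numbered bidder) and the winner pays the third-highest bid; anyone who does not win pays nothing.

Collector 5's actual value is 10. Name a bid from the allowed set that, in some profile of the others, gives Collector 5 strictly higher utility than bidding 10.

16

Suppose Collector 1 bids 2, Collector 2 bids 2, Collector 3 bids 2 and Collector 4 bids 10.
Bid 10: loses, pays 0, utility 0.
Bid 16: wins, pays 2, utility 10 - 2 = 8.
So bidding 16 beats truth here (8 > 0).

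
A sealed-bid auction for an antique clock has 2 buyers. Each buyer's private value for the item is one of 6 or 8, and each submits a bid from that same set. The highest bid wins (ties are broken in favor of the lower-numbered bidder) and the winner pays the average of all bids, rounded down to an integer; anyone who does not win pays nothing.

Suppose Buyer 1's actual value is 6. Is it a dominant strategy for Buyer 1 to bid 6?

Yes

Check each profile of the others' bids and compare truth against every alternative bid.
Others bid (8): truth gives 0, best alternative gives -2.
Others bid (6): truth gives 0, best alternative gives -1.
In every case the truthful bid is at least as good as any alternative, so it is a dominant strategy.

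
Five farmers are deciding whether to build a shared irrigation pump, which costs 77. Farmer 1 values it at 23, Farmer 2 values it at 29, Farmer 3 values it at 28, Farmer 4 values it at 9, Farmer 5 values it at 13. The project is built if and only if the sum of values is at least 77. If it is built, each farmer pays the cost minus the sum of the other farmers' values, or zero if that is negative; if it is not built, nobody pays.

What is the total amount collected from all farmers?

Total value 102 ≥ cost 77, so it is built.
Farmer 1: others sum to 79; max(0, 77 - 79) = 0.
Farmer 2: others sum to 73; max(0, 77 - 73) = 4.
Farmer 3: others sum to 74; max(0, 77 - 74) = 3.
Farmer 4: others sum to 93; max(0, 77 - 93) = 0.
Farmer 5: others sum to 89; max(0, 77 - 89) = 0.
Total collected = 0 + 4 + 3 + 0 + 0 = 7.

7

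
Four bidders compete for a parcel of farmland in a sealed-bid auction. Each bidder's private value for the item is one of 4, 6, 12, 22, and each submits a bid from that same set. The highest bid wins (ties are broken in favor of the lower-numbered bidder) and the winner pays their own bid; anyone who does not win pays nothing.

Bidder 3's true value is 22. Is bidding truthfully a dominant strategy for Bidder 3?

Consider the case where Bidder 1 bids 4, Bidder 2 bids 4 and Bidder 4 bids 4.
Truthful bid 22: wins, pays 22, utility 22 - 22 = 0.
Bid 6 instead: wins, pays 6, utility 22 - 6 = 16.
Since 16 > 0, bidding 6 is strictly better here, so truthful bidding is not dominant.

No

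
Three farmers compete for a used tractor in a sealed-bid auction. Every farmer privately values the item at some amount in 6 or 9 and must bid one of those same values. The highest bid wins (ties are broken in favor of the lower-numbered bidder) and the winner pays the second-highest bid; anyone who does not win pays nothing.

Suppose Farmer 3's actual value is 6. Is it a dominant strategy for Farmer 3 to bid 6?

Yes

Check each profile of the others' bids and compare truth against every alternative bid.
Others bid (6, 6): truth gives 0, best alternative gives 0.
Others bid (6, 9): truth gives 0, best alternative gives 0.
Others bid (9, 6): truth gives 0, best alternative gives 0.
Others bid (9, 9): truth gives 0, best alternative gives 0.
In every case the truthful bid is at least as good as any alternative, so it is a dominant strategy.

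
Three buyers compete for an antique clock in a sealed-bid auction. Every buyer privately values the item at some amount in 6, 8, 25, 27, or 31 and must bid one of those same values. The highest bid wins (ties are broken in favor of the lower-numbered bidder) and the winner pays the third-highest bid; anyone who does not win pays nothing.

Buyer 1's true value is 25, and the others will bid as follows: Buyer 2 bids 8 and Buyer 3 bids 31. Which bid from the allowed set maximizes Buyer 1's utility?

Bid 6: loses, pays 0, utility 0.
Bid 8: loses, pays 0, utility 0.
Bid 25: loses, pays 0, utility 0.
Bid 27: loses, pays 0, utility 0.
Bid 31: wins, pays 8, utility 25 - 8 = 17.
The best choice is 31 with utility 17.

31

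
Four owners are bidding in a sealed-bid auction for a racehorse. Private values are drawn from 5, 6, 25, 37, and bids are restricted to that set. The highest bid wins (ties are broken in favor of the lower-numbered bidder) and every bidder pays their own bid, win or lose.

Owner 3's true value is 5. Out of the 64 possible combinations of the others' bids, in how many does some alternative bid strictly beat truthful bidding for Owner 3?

2

Others bid (5, 5, 5): truth gives -5; bid 6 gives -1 > -5. Violating.
Others bid (5, 5, 6): truth gives -5; bid 6 gives -1 > -5. Violating.
Others bid (5, 5, 25): truth gives -5; no alternative beats it.
Others bid (5, 5, 37): truth gives -5; no alternative beats it.
(Checking all 64 profiles: 2 have a profitable deviation, 62 do not.)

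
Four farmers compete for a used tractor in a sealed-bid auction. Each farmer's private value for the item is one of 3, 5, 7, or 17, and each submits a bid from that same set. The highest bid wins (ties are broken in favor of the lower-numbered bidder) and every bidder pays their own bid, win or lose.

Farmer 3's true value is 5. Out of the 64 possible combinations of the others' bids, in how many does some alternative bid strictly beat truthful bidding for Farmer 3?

62

Others bid (3, 3, 7): truth gives -5; bid 7 gives -2 > -5. Violating.
Others bid (3, 3, 17): truth gives -5; bid 3 gives -3 > -5. Violating.
Others bid (3, 5, 3): truth gives -5; bid 7 gives -2 > -5. Violating.
Others bid (3, 5, 5): truth gives -5; bid 7 gives -2 > -5. Violating.
Others bid (3, 3, 3): truth gives 0; no alternative beats it.
Others bid (3, 3, 5): truth gives 0; no alternative beats it.
(Checking all 64 profiles: 62 have a profitable deviation, 2 do not.)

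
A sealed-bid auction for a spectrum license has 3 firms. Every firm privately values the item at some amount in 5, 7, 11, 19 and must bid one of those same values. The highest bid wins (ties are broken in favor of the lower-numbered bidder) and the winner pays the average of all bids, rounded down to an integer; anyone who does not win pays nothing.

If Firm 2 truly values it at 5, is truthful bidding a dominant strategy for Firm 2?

Yes

Check each profile of the others' bids and compare truth against every alternative bid.
Others bid (5, 7): truth gives 0, best alternative gives -1.
Others bid (5, 5): truth gives 0, best alternative gives 0.
Others bid (5, 11): truth gives 0, best alternative gives 0.
Others bid (5, 19): truth gives 0, best alternative gives 0.
Others bid (7, 5): truth gives 0, best alternative gives 0.
Others bid (7, 7): truth gives 0, best alternative gives 0.
(Remaining 10 profiles checked similarly; truth is weakly best in each.)
In every case the truthful bid is at least as good as any alternative, so it is a dominant strategy.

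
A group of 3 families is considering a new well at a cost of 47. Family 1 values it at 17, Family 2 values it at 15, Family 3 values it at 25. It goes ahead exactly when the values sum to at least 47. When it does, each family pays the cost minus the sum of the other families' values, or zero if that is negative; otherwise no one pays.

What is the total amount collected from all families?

27

Total value 57 ≥ cost 47, so it is built.
Family 1: others sum to 40; max(0, 47 - 40) = 7.
Family 2: others sum to 42; max(0, 47 - 42) = 5.
Family 3: others sum to 32; max(0, 47 - 32) = 15.
Total collected = 7 + 5 + 15 = 27.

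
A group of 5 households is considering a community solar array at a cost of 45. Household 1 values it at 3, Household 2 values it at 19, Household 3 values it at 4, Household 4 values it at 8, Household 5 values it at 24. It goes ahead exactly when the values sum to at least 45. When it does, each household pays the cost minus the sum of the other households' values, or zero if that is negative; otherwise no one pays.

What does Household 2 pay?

Total value 58 ≥ cost 45, so the project is built.
The other households' values sum to 39.
Cost minus that sum is 45 - 39 = 6.

6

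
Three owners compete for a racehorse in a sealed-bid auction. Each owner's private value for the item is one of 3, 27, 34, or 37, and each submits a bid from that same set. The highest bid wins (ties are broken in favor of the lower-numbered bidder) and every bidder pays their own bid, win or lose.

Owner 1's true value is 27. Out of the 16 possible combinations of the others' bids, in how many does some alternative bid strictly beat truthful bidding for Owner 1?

13

Others bid (3, 3): truth gives 0; bid 3 gives 24 > 0. Violating.
Others bid (3, 34): truth gives -27; bid 3 gives -3 > -27. Violating.
Others bid (3, 37): truth gives -27; bid 3 gives -3 > -27. Violating.
Others bid (27, 34): truth gives -27; bid 3 gives -3 > -27. Violating.
Others bid (3, 27): truth gives 0; no alternative beats it.
Others bid (27, 3): truth gives 0; no alternative beats it.
(Checking all 16 profiles: 13 have a profitable deviation, 3 do not.)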